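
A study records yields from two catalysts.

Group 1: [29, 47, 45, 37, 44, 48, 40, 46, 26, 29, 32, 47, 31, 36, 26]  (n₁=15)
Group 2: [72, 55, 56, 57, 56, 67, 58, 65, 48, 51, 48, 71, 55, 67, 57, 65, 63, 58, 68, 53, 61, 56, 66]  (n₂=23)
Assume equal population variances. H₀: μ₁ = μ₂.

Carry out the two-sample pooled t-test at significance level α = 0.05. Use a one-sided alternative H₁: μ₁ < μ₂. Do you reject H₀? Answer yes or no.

reject H₀: yes

x̄₁=37.533, s₁=8.245, n₁=15
x̄₂=59.696, s₂=6.951, n₂=23
s_p² = [14·8.245² + 22·6.951²]/36 = 55.9612
SE = √(s_p²·(1/15+1/23)) = 2.4827
t = (37.533−59.696)/2.4827 = -8.9267
df = 36
p-value (one-sided, H₁ less) = 0.00000
At α=0.05: p < α → reject H₀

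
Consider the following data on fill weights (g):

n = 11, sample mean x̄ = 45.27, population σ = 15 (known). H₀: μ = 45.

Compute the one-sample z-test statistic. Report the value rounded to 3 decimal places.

SE = σ/√n = 15/√11 = 4.5227
z = (x̄−μ₀)/SE = (45.27−45)/4.5227 = 0.0597

test statistic = 0.060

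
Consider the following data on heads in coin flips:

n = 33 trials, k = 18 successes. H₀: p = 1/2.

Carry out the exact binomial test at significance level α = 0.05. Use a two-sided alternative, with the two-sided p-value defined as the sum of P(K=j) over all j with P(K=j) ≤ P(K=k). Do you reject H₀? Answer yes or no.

Exact binomial: n=33, k=18, p₀=1/2=0.5000
P(X=j) = C(n,j)·p₀^j·(1−p₀)^(n−j); p = Σ P(X=j) over j with P(X=j) ≤ P(X=18)
p-value (two-sided) = 0.72833
At α=0.05: p ≥ α → fail to reject H₀

reject H₀: no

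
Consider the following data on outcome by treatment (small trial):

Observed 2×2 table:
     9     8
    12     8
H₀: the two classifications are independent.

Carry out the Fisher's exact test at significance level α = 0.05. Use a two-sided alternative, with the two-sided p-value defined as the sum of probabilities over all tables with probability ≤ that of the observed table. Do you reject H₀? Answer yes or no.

reject H₀: no

Margins: r₁=17, r₂=20, c₁=21, c₂=16, n=37
p_obs = C(17,9)·C(20,12)/C(37,21); sum pmf over tables with pmf ≤ p_obs
p-value (two-sided) = 0.74631
At α=0.05: p ≥ α → fail to reject H₀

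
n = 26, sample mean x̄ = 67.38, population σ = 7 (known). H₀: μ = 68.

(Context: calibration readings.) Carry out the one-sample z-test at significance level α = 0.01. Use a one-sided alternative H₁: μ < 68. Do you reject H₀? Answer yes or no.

reject H₀: no

SE = σ/√n = 7/√26 = 1.3728
z = (x̄−μ₀)/SE = (67.38−68)/1.3728 = -0.4516
p-value (one-sided, H₁ less) = 0.32577
At α=0.01: p ≥ α → fail to reject H₀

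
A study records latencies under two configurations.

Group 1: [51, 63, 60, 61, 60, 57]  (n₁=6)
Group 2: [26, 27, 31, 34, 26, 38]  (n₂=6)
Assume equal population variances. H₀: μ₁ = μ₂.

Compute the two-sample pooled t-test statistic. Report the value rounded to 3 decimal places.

x̄₁=58.667, s₁=4.227, n₁=6
x̄₂=30.333, s₂=4.926, n₂=6
s_p² = [5·4.227² + 5·4.926²]/10 = 21.0667
SE = √(s_p²·(1/6+1/6)) = 2.6499
t = (58.667−30.333)/2.6499 = 10.6920
df = 10

test statistic = 10.692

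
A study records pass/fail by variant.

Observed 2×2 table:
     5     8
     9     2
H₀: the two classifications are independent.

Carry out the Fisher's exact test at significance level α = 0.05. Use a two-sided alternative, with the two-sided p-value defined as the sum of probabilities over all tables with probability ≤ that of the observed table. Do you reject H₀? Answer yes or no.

Margins: r₁=13, r₂=11, c₁=14, c₂=10, n=24
p_obs = C(13,5)·C(11,9)/C(24,14); sum pmf over tables with pmf ≤ p_obs
p-value (two-sided) = 0.04718
At α=0.05: p < α → reject H₀

reject H₀: yes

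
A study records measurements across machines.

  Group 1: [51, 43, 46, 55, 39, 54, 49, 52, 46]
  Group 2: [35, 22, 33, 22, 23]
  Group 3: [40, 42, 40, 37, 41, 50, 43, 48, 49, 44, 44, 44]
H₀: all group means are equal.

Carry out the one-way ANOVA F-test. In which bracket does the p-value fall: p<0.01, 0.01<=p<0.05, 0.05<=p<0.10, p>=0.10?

p-value bracket: p<0.01

Group means [48.33, 27.00, 43.50], grand mean 42.000
SSB = Σnᵢ(x̄ᵢ−x̄)² = 1513.000; SSW = ΣΣ(x−x̄ᵢ)² = 559.000
MSB = 1513.000/2 = 756.5000; MSW = 559.000/23 = 24.3043
F = MSB/MSW = 31.1261
df = (2, 23)
p-value (upper-tail) = 0.00000
→ bracket: p<0.01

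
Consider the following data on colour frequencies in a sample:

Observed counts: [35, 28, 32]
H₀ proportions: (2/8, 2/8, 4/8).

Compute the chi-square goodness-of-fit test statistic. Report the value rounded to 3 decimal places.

n = 95; E_i = n·p_i = [23.75, 23.75, 47.50]
χ² = (35−23.75)²/23.75 + (28−23.75)²/23.75 + (32−47.50)²/47.50 = 11.1474
df = 2

test statistic = 11.147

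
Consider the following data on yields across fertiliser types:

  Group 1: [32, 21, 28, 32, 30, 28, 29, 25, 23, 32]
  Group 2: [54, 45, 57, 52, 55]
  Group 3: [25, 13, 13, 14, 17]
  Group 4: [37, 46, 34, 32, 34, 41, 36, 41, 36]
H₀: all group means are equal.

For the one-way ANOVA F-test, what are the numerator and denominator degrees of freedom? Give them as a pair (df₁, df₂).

degrees of freedom = [3, 25]

k = 4 groups, N = 29 total
df = (k−1, N−k) = (4−1, 29−4) = (3, 25)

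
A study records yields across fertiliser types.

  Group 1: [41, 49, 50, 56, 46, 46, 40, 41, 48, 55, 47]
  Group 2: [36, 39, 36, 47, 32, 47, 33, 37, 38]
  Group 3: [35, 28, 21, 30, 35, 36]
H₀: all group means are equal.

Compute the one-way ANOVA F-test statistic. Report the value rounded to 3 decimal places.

test statistic = 18.479

Group means [47.18, 38.33, 30.83], grand mean 40.346
SSB = Σnᵢ(x̄ᵢ−x̄)² = 1093.415; SSW = ΣΣ(x−x̄ᵢ)² = 680.470
MSB = 1093.415/2 = 546.7075; MSW = 680.470/23 = 29.5856
F = MSB/MSW = 18.4788
df = (2, 23)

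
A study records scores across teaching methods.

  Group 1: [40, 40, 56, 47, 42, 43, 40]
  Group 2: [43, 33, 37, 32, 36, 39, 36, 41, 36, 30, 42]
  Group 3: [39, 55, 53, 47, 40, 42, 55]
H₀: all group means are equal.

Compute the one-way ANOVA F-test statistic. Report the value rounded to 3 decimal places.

test statistic = 8.358

Group means [44.00, 36.82, 47.29], grand mean 41.760
SSB = Σnᵢ(x̄ᵢ−x̄)² = 517.495; SSW = ΣΣ(x−x̄ᵢ)² = 681.065
MSB = 517.495/2 = 258.7475; MSW = 681.065/22 = 30.9575
F = MSB/MSW = 8.3582
df = (2, 22)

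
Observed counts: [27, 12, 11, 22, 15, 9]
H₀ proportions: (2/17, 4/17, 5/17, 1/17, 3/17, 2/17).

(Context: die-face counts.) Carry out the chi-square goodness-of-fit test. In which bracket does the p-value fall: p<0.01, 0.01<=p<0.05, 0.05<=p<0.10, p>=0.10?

p-value bracket: p<0.01

n = 96; E_i = n·p_i = [11.29, 22.59, 28.24, 5.65, 16.94, 11.29]
χ² = (27−11.29)²/11.29 + (12−22.59)²/22.59 + (11−28.24)²/28.24 + (22−5.65)²/5.65 + (15−16.94)²/16.94 + (9−11.29)²/11.29 = 85.3688
df = 5
p-value (upper-tail) = 0.00000
→ bracket: p<0.01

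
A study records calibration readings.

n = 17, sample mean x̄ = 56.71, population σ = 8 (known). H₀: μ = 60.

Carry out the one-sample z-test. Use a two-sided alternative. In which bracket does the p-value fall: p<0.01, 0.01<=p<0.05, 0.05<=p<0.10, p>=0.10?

p-value bracket: 0.05<=p<0.10

SE = σ/√n = 8/√17 = 1.9403
z = (x̄−μ₀)/SE = (56.71−60)/1.9403 = -1.6956
p-value (two-sided) = 0.08996
→ bracket: 0.05<=p<0.10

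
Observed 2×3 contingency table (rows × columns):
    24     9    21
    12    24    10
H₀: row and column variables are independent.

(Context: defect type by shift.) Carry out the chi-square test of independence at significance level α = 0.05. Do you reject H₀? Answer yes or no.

reject H₀: yes

Row totals [54, 46], col totals [36, 33, 31], n=100
χ² = (24−19.44)²/19.44 + (9−17.82)²/17.82 + (21−16.74)²/16.74 + (12−16.56)²/16.56 + (24−15.18)²/15.18 + (10−14.26)²/14.26 = 14.1721
df = 2
p-value (upper-tail) = 0.00084
At α=0.05: p < α → reject H₀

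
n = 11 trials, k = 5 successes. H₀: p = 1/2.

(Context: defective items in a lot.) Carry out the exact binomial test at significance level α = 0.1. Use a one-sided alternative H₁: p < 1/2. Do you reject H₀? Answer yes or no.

Exact binomial: n=11, k=5, p₀=1/2=0.5000
P(X≤5) from Σ C(n,i)·p₀^i·(1−p₀)^(n−i)
p-value (one-sided, H₁ less) = 0.50000
At α=0.1: p ≥ α → fail to reject H₀

reject H₀: no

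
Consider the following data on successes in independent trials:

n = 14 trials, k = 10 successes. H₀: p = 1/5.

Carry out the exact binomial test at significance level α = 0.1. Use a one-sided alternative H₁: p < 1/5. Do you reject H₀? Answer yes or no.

reject H₀: no

Exact binomial: n=14, k=10, p₀=1/5=0.2000
P(X≤10) from Σ C(n,i)·p₀^i·(1−p₀)^(n−i)
p-value (one-sided, H₁ less) = 1.00000
At α=0.1: p ≥ α → fail to reject H₀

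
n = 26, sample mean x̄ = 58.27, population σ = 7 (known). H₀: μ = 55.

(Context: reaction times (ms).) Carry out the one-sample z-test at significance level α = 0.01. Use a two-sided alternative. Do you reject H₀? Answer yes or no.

reject H₀: no

SE = σ/√n = 7/√26 = 1.3728
z = (x̄−μ₀)/SE = (58.27−55)/1.3728 = 2.3820
p-value (two-sided) = 0.01722
At α=0.01: p ≥ α → fail to reject H₀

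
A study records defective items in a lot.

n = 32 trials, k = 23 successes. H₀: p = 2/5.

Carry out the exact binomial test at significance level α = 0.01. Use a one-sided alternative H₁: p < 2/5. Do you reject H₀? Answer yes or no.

reject H₀: no

Exact binomial: n=32, k=23, p₀=2/5=0.4000
P(X≤23) from Σ C(n,i)·p₀^i·(1−p₀)^(n−i)
p-value (one-sided, H₁ less) = 0.99994
At α=0.01: p ≥ α → fail to reject H₀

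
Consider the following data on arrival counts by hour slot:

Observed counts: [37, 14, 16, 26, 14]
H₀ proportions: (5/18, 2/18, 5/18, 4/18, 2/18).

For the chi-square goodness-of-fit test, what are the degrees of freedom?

df = k − 1 = 5 − 1 = 4

degrees of freedom = 4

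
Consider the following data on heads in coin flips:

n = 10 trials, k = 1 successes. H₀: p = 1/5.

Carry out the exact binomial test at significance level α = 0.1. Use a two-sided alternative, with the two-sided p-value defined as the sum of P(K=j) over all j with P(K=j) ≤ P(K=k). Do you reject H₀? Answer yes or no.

Exact binomial: n=10, k=1, p₀=1/5=0.2000
P(X=j) = C(n,j)·p₀^j·(1−p₀)^(n−j); p = Σ P(X=j) over j with P(X=j) ≤ P(X=1)
p-value (two-sided) = 0.69801
At α=0.1: p ≥ α → fail to reject H₀

reject H₀: no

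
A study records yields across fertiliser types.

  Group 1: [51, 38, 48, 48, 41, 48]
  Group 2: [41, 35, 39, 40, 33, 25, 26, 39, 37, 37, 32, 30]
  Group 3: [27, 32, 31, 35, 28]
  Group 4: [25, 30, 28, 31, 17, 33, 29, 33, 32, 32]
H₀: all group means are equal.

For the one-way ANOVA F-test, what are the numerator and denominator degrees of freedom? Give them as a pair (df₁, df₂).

degrees of freedom = [3, 29]

k = 4 groups, N = 33 total
df = (k−1, N−k) = (4−1, 33−4) = (3, 29)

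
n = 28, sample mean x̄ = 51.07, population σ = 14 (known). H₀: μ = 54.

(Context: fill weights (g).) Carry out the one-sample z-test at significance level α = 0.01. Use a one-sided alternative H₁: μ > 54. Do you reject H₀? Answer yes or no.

SE = σ/√n = 14/√28 = 2.6458
z = (x̄−μ₀)/SE = (51.07−54)/2.6458 = -1.1074
p-value (one-sided, H₁ greater) = 0.86595
At α=0.01: p ≥ α → fail to reject H₀

reject H₀: no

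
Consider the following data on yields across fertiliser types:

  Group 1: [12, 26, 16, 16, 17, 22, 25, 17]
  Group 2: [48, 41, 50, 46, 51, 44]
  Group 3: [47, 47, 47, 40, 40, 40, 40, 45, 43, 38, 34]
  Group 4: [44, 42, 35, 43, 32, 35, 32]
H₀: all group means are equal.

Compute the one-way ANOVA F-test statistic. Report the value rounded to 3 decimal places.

test statistic = 54.551

Group means [18.88, 46.67, 41.91, 37.57], grand mean 36.094
SSB = Σnᵢ(x̄ᵢ−x̄)² = 3429.887; SSW = ΣΣ(x−x̄ᵢ)² = 586.832
MSB = 3429.887/3 = 1143.2957; MSW = 586.832/28 = 20.9583
F = MSB/MSW = 54.5510
df = (3, 28)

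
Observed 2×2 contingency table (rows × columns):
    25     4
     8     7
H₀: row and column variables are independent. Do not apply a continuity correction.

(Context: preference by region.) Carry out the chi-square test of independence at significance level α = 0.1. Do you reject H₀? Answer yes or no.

Row totals [29, 15], col totals [33, 11], n=44
χ² = (25−21.75)²/21.75 + (4−7.25)²/7.25 + (8−11.25)²/11.25 + (7−3.75)²/3.75 = 5.6981
df = 1
p-value (upper-tail) = 0.01698
At α=0.1: p < α → reject H₀

reject H₀: yes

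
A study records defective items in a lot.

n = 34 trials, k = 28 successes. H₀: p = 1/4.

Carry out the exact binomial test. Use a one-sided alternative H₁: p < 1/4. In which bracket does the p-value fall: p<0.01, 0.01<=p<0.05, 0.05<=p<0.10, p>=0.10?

p-value bracket: p>=0.10

Exact binomial: n=34, k=28, p₀=1/4=0.2500
P(X≤28) from Σ C(n,i)·p₀^i·(1−p₀)^(n−i)
p-value (one-sided, H₁ less) = 1.00000
→ bracket: p>=0.10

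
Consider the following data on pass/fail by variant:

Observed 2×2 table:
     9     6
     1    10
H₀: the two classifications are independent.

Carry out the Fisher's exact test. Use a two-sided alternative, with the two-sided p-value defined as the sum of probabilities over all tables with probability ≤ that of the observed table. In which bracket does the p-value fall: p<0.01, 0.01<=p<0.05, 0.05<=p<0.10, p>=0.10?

Margins: r₁=15, r₂=11, c₁=10, c₂=16, n=26
p_obs = C(15,9)·C(11,1)/C(26,10); sum pmf over tables with pmf ≤ p_obs
p-value (two-sided) = 0.01435
→ bracket: 0.01<=p<0.05

p-value bracket: 0.01<=p<0.05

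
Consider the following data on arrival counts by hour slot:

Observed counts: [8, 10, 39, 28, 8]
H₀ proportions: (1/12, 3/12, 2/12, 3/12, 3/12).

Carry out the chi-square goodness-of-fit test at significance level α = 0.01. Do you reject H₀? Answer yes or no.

reject H₀: yes

n = 93; E_i = n·p_i = [7.75, 23.25, 15.50, 23.25, 23.25]
χ² = (8−7.75)²/7.75 + (10−23.25)²/23.25 + (39−15.50)²/15.50 + (28−23.25)²/23.25 + (8−23.25)²/23.25 = 54.1613
df = 4
p-value (upper-tail) = 0.00000
At α=0.01: p < α → reject H₀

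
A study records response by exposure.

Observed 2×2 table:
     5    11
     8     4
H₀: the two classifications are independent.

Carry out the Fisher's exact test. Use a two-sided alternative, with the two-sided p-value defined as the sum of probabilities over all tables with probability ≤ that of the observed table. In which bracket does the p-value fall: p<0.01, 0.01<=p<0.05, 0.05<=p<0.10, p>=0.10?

p-value bracket: p>=0.10

Margins: r₁=16, r₂=12, c₁=13, c₂=15, n=28
p_obs = C(16,5)·C(12,8)/C(28,13); sum pmf over tables with pmf ≤ p_obs
p-value (two-sided) = 0.12482
→ bracket: p>=0.10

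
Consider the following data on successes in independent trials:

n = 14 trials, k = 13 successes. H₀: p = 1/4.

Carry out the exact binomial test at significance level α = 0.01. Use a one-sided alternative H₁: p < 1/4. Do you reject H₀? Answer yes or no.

Exact binomial: n=14, k=13, p₀=1/4=0.2500
P(X≤13) from Σ C(n,i)·p₀^i·(1−p₀)^(n−i)
p-value (one-sided, H₁ less) = 1.00000
At α=0.01: p ≥ α → fail to reject H₀

reject H₀: no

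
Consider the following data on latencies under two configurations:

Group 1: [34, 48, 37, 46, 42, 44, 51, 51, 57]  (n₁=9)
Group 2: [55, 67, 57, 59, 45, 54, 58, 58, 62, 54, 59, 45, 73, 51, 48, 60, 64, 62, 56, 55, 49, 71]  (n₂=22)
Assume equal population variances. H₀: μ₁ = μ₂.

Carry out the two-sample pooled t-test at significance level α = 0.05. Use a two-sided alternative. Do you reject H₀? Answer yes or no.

x̄₁=45.556, s₁=7.230, n₁=9
x̄₂=57.364, s₂=7.442, n₂=22
s_p² = [8·7.230² + 21·7.442²]/29 = 54.5280
SE = √(s_p²·(1/9+1/22)) = 2.9219
t = (45.556−57.364)/2.9219 = -4.0413
df = 29
p-value (two-sided) = 0.00036
At α=0.05: p < α → reject H₀

reject H₀: yes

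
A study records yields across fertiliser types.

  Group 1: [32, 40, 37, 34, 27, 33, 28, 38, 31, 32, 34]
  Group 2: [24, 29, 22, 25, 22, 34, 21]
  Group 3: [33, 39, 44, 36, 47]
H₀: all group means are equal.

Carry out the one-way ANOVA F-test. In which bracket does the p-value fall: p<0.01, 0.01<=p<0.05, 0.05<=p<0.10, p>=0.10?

p-value bracket: p<0.01

Group means [33.27, 25.29, 39.80], grand mean 32.261
SSB = Σnᵢ(x̄ᵢ−x̄)² = 636.024; SSW = ΣΣ(x−x̄ᵢ)² = 420.410
MSB = 636.024/2 = 318.0122; MSW = 420.410/20 = 21.0205
F = MSB/MSW = 15.1287
df = (2, 20)
p-value (upper-tail) = 0.00010
→ bracket: p<0.01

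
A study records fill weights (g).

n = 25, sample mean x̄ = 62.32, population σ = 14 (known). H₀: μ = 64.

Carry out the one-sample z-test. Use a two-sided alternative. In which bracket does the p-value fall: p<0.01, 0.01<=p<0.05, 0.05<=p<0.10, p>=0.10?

SE = σ/√n = 14/√25 = 2.8000
z = (x̄−μ₀)/SE = (62.32−64)/2.8000 = -0.6000
p-value (two-sided) = 0.54851
→ bracket: p>=0.10

p-value bracket: p>=0.10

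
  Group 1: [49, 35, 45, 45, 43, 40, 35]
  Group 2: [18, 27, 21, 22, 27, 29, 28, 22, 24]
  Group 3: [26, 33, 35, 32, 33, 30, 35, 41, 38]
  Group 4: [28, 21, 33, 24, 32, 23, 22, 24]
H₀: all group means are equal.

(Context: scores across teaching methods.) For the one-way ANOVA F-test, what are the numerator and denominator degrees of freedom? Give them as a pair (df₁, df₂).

degrees of freedom = [3, 29]

k = 4 groups, N = 33 total
df = (k−1, N−k) = (4−1, 33−4) = (3, 29)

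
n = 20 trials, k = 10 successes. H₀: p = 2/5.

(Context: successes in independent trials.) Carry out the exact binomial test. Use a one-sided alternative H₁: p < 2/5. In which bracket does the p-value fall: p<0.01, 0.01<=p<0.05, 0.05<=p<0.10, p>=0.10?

p-value bracket: p>=0.10

Exact binomial: n=20, k=10, p₀=2/5=0.4000
P(X≤10) from Σ C(n,i)·p₀^i·(1−p₀)^(n−i)
p-value (one-sided, H₁ less) = 0.87248
→ bracket: p>=0.10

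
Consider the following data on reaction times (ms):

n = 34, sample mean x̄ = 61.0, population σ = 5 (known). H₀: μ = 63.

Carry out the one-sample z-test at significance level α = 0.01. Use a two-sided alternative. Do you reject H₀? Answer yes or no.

reject H₀: no

SE = σ/√n = 5/√34 = 0.8575
z = (x̄−μ₀)/SE = (61.0−63)/0.8575 = -2.3324
p-value (two-sided) = 0.01968
At α=0.01: p ≥ α → fail to reject H₀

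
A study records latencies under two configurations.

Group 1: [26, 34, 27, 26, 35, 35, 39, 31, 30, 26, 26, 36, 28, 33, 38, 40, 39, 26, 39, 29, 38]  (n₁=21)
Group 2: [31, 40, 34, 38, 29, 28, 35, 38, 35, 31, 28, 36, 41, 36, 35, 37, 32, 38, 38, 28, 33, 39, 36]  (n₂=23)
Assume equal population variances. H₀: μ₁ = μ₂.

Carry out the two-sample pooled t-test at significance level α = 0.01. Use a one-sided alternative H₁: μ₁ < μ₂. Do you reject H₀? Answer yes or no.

x̄₁=32.429, s₁=5.259, n₁=21
x̄₂=34.609, s₂=3.963, n₂=23
s_p² = [20·5.259² + 22·3.963²]/42 = 21.3957
SE = √(s_p²·(1/21+1/23)) = 1.3961
t = (32.429−34.609)/1.3961 = -1.5616
df = 42
p-value (one-sided, H₁ less) = 0.06295
At α=0.01: p ≥ α → fail to reject H₀

reject H₀: no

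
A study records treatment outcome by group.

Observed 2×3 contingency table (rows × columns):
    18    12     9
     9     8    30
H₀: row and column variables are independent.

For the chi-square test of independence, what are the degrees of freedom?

degrees of freedom = 2

df = (r−1)(c−1) = (2−1)·(3−1) = 2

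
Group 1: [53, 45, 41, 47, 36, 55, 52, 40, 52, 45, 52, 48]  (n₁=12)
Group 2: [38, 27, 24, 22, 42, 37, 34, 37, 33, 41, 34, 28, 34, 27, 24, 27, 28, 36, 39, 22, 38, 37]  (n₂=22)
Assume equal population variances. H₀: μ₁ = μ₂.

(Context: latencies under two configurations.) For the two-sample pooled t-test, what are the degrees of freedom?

df = n₁ + n₂ − 2 = 12 + 22 − 2 = 32

degrees of freedom = 32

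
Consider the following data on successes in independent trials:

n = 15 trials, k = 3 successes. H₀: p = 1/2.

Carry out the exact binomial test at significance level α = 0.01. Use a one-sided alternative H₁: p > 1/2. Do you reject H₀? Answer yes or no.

Exact binomial: n=15, k=3, p₀=1/2=0.5000
P(X≥3) from Σ C(n,i)·p₀^i·(1−p₀)^(n−i)
p-value (one-sided, H₁ greater) = 0.99631
At α=0.01: p ≥ α → fail to reject H₀

reject H₀: no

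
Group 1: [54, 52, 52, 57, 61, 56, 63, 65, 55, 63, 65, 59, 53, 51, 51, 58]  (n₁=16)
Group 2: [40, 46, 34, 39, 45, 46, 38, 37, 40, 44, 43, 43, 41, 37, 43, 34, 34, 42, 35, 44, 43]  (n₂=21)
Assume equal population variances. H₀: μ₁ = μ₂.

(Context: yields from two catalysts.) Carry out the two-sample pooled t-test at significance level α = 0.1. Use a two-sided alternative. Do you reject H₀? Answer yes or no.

reject H₀: yes

x̄₁=57.188, s₁=4.983, n₁=16
x̄₂=40.381, s₂=4.018, n₂=21
s_p² = [15·4.983² + 20·4.018²]/35 = 19.8683
SE = √(s_p²·(1/16+1/21)) = 1.4791
t = (57.188−40.381)/1.4791 = 11.3623
df = 35
p-value (two-sided) = 0.00000
At α=0.1: p < α → reject H₀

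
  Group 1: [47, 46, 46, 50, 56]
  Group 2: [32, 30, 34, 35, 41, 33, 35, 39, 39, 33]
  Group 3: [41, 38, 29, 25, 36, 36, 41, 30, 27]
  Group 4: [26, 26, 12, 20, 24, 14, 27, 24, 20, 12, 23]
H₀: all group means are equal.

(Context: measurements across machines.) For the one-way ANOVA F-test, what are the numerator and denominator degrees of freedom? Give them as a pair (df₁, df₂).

degrees of freedom = [3, 31]

k = 4 groups, N = 35 total
df = (k−1, N−k) = (4−1, 35−4) = (3, 31)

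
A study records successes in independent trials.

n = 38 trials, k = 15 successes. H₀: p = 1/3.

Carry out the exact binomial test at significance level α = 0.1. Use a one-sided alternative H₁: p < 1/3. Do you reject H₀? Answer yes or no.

Exact binomial: n=38, k=15, p₀=1/3=0.3333
P(X≤15) from Σ C(n,i)·p₀^i·(1−p₀)^(n−i)
p-value (one-sided, H₁ less) = 0.83556
At α=0.1: p ≥ α → fail to reject H₀

reject H₀: no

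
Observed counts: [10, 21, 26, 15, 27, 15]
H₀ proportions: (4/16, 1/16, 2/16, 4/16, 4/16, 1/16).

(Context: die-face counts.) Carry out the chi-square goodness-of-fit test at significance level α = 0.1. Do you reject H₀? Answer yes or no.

reject H₀: yes

n = 114; E_i = n·p_i = [28.50, 7.12, 14.25, 28.50, 28.50, 7.12]
χ² = (10−28.50)²/28.50 + (21−7.12)²/7.12 + (26−14.25)²/14.25 + (15−28.50)²/28.50 + (27−28.50)²/28.50 + (15−7.12)²/7.12 = 63.8947
df = 5
p-value (upper-tail) = 0.00000
At α=0.1: p < α → reject H₀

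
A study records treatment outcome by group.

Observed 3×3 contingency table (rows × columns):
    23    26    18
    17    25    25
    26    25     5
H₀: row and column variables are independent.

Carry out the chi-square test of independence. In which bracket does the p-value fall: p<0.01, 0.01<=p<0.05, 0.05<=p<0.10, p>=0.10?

Row totals [67, 67, 56], col totals [66, 76, 48], n=190
χ² = (23−23.27)²/23.27 + (26−26.80)²/26.80 + (18−16.93)²/16.93 + (17−23.27)²/23.27 + (25−26.80)²/26.80 + (25−16.93)²/16.93 + (26−19.45)²/19.45 + (25−22.40)²/22.40 + (5−14.15)²/14.15 = 14.1783
df = 4
p-value (upper-tail) = 0.00675
→ bracket: p<0.01

p-value bracket: p<0.01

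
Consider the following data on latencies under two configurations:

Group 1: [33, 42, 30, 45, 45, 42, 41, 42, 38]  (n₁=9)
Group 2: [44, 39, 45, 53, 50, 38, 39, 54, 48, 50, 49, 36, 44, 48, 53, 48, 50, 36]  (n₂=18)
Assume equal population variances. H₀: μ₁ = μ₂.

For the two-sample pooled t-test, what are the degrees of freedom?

df = n₁ + n₂ − 2 = 9 + 18 − 2 = 25

degrees of freedom = 25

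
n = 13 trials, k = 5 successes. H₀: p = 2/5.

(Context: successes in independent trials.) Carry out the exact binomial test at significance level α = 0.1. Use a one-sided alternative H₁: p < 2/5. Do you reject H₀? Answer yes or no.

reject H₀: no

Exact binomial: n=13, k=5, p₀=2/5=0.4000
P(X≤5) from Σ C(n,i)·p₀^i·(1−p₀)^(n−i)
p-value (one-sided, H₁ less) = 0.57440
At α=0.1: p ≥ α → fail to reject H₀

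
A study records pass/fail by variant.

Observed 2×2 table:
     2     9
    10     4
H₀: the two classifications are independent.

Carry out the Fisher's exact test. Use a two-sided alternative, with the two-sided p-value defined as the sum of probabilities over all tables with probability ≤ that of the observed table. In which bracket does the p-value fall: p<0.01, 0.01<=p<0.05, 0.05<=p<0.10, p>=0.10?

Margins: r₁=11, r₂=14, c₁=12, c₂=13, n=25
p_obs = C(11,2)·C(14,10)/C(25,12); sum pmf over tables with pmf ≤ p_obs
p-value (two-sided) = 0.01542
→ bracket: 0.01<=p<0.05

p-value bracket: 0.01<=p<0.05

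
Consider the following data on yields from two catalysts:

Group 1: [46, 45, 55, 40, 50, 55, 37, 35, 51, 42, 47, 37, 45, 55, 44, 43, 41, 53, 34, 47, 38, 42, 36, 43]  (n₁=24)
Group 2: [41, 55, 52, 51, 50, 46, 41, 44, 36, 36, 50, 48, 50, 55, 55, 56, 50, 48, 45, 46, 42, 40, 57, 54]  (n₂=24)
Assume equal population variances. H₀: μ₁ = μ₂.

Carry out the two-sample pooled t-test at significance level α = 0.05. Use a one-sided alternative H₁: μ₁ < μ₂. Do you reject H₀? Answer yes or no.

x̄₁=44.208, s₁=6.481, n₁=24
x̄₂=47.833, s₂=6.211, n₂=24
s_p² = [23·6.481² + 23·6.211²]/46 = 40.2889
SE = √(s_p²·(1/24+1/24)) = 1.8323
t = (44.208−47.833)/1.8323 = -1.9784
df = 46
p-value (one-sided, H₁ less) = 0.02695
At α=0.05: p < α → reject H₀

reject H₀: yes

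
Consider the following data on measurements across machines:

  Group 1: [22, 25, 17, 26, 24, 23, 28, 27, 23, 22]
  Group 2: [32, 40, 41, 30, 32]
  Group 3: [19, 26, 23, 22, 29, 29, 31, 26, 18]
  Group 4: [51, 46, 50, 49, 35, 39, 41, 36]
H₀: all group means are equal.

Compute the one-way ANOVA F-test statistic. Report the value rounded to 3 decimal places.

Group means [23.70, 35.00, 24.78, 43.38], grand mean 30.688
SSB = Σnᵢ(x̄ᵢ−x̄)² = 2183.344; SSW = ΣΣ(x−x̄ᵢ)² = 649.531
MSB = 2183.344/3 = 727.7815; MSW = 649.531/28 = 23.1975
F = MSB/MSW = 31.3732
df = (3, 28)

test statistic = 31.373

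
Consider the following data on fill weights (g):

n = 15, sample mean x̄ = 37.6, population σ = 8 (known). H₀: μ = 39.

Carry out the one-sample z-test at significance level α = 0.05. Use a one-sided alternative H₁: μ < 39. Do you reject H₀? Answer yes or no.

SE = σ/√n = 8/√15 = 2.0656
z = (x̄−μ₀)/SE = (37.6−39)/2.0656 = -0.6778
p-value (one-sided, H₁ less) = 0.24896
At α=0.05: p ≥ α → fail to reject H₀

reject H₀: no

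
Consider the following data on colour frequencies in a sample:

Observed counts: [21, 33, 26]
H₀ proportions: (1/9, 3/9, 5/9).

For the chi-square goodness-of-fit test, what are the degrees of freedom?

df = k − 1 = 3 − 1 = 2

degrees of freedom = 2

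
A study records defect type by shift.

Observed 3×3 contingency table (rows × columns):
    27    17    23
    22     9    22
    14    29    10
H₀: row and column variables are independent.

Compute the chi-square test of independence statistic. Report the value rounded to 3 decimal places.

Row totals [67, 53, 53], col totals [63, 55, 55], n=173
χ² = (27−24.40)²/24.40 + (17−21.30)²/21.30 + (23−21.30)²/21.30 + (22−19.30)²/19.30 + (9−16.85)²/16.85 + (22−16.85)²/16.85 + (14−19.30)²/19.30 + (29−16.85)²/16.85 + (10−16.85)²/16.85 = 19.8917
df = 4

test statistic = 19.892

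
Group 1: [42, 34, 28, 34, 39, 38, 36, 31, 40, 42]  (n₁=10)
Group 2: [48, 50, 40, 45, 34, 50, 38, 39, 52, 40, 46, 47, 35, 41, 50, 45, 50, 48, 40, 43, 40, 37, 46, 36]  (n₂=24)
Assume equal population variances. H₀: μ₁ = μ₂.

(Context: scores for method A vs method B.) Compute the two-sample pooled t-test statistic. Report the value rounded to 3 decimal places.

test statistic = -3.525

x̄₁=36.400, s₁=4.671, n₁=10
x̄₂=43.333, s₂=5.427, n₂=24
s_p² = [9·4.671² + 23·5.427²]/32 = 27.3042
SE = √(s_p²·(1/10+1/24)) = 1.9667
t = (36.400−43.333)/1.9667 = -3.5253
df = 32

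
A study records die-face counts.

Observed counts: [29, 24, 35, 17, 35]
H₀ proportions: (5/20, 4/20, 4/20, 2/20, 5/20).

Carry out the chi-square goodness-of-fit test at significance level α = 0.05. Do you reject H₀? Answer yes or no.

n = 140; E_i = n·p_i = [35.00, 28.00, 28.00, 14.00, 35.00]
χ² = (29−35.00)²/35.00 + (24−28.00)²/28.00 + (35−28.00)²/28.00 + (17−14.00)²/14.00 + (35−35.00)²/35.00 = 3.9929
df = 4
p-value (upper-tail) = 0.40697
At α=0.05: p ≥ α → fail to reject H₀

reject H₀: no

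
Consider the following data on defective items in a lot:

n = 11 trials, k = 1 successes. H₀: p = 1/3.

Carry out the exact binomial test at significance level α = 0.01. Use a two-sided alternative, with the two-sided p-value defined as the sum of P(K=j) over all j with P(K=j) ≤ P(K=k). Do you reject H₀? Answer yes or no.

reject H₀: no

Exact binomial: n=11, k=1, p₀=1/3=0.3333
P(X=j) = C(n,j)·p₀^j·(1−p₀)^(n−j); p = Σ P(X=j) over j with P(X=j) ≤ P(X=1)
p-value (two-sided) = 0.11378
At α=0.01: p ≥ α → fail to reject H₀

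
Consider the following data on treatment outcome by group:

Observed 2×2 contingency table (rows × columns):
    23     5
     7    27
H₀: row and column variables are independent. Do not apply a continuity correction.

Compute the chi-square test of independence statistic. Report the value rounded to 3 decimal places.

Row totals [28, 34], col totals [30, 32], n=62
χ² = (23−13.55)²/13.55 + (5−14.45)²/14.45 + (7−16.45)²/16.45 + (27−17.55)²/17.55 = 23.2959
df = 1

test statistic = 23.296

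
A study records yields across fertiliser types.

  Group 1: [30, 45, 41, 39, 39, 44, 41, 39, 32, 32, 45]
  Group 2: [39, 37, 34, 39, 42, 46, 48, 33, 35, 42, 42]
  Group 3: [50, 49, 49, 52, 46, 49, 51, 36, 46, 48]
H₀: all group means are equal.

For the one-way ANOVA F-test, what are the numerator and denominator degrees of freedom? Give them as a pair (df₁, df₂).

degrees of freedom = [2, 29]

k = 3 groups, N = 32 total
df = (k−1, N−k) = (3−1, 32−3) = (2, 29)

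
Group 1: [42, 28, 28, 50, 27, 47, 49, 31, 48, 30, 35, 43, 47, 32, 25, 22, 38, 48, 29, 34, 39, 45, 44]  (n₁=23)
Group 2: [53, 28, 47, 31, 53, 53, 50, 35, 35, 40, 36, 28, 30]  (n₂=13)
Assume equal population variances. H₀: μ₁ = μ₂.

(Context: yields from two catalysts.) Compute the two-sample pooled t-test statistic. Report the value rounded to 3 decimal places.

test statistic = -0.771

x̄₁=37.435, s₁=8.913, n₁=23
x̄₂=39.923, s₂=9.962, n₂=13
s_p² = [22·8.913² + 12·9.962²]/34 = 86.4287
SE = √(s_p²·(1/23+1/13)) = 3.2259
t = (37.435−39.923)/3.2259 = -0.7714
df = 34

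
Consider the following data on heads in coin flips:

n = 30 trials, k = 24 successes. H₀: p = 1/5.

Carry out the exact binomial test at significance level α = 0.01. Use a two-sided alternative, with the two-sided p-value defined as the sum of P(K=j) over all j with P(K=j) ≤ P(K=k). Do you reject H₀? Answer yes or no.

Exact binomial: n=30, k=24, p₀=1/5=0.2000
P(X=j) = C(n,j)·p₀^j·(1−p₀)^(n−j); p = Σ P(X=j) over j with P(X=j) ≤ P(X=24)
p-value (two-sided) = 0.00000
At α=0.01: p < α → reject H₀

reject H₀: yes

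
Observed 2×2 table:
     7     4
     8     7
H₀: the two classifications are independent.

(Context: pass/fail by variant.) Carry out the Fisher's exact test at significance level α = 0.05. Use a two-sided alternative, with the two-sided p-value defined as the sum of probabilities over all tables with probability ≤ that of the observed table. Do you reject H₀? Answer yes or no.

Margins: r₁=11, r₂=15, c₁=15, c₂=11, n=26
p_obs = C(11,7)·C(15,8)/C(26,15); sum pmf over tables with pmf ≤ p_obs
p-value (two-sided) = 0.70072
At α=0.05: p ≥ α → fail to reject H₀

reject H₀: no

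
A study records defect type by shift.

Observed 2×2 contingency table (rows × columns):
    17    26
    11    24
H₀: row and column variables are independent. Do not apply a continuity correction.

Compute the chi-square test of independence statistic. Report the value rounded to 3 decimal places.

test statistic = 0.551

Row totals [43, 35], col totals [28, 50], n=78
χ² = (17−15.44)²/15.44 + (26−27.56)²/27.56 + (11−12.56)²/12.56 + (24−22.44)²/22.44 = 0.5510
df = 1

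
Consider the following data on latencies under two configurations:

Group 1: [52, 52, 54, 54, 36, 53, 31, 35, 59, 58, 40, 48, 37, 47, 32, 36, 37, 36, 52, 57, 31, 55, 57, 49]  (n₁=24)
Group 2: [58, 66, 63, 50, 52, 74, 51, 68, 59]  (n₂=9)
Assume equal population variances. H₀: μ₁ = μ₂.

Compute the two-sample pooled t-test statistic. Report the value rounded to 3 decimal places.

x̄₁=45.750, s₁=9.777, n₁=24
x̄₂=60.111, s₂=8.328, n₂=9
s_p² = [23·9.777² + 8·8.328²]/31 = 88.8190
SE = √(s_p²·(1/24+1/9)) = 3.6837
t = (45.750−60.111)/3.6837 = -3.8986
df = 31

test statistic = -3.899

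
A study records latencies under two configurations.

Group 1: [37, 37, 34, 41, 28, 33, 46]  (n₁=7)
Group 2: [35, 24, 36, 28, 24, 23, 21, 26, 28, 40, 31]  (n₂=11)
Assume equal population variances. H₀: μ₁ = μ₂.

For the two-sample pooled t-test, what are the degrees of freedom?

df = n₁ + n₂ − 2 = 7 + 11 − 2 = 16

degrees of freedom = 16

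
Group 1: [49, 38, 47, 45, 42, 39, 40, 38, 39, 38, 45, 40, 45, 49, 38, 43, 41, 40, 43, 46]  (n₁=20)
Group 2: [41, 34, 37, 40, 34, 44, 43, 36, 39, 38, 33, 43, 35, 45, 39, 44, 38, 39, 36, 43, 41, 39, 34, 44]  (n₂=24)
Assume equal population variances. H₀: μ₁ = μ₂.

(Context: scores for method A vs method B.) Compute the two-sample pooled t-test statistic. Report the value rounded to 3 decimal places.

x̄₁=42.250, s₁=3.712, n₁=20
x̄₂=39.125, s₂=3.722, n₂=24
s_p² = [19·3.712² + 23·3.722²]/42 = 13.8185
SE = √(s_p²·(1/20+1/24)) = 1.1255
t = (42.250−39.125)/1.1255 = 2.7766
df = 42

test statistic = 2.777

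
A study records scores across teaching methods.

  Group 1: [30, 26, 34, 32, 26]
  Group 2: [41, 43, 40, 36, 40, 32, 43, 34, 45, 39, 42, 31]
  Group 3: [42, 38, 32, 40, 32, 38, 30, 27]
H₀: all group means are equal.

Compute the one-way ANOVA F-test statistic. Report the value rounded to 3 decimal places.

test statistic = 7.092

Group means [29.60, 38.83, 34.88], grand mean 35.720
SSB = Σnᵢ(x̄ᵢ−x̄)² = 309.298; SSW = ΣΣ(x−x̄ᵢ)² = 479.742
MSB = 309.298/2 = 154.6492; MSW = 479.742/22 = 21.8064
F = MSB/MSW = 7.0919
df = (2, 22)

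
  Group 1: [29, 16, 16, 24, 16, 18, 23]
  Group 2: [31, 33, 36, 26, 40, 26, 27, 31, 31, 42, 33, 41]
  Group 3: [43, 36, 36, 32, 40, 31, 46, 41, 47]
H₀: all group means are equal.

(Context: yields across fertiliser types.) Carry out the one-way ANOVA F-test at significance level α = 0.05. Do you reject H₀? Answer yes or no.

Group means [20.29, 33.08, 39.11], grand mean 31.821
SSB = Σnᵢ(x̄ᵢ−x̄)² = 1428.873; SSW = ΣΣ(x−x̄ᵢ)² = 771.234
MSB = 1428.873/2 = 714.4365; MSW = 771.234/25 = 30.8494
F = MSB/MSW = 23.1589
df = (2, 25)
p-value (upper-tail) = 0.00000
At α=0.05: p < α → reject H₀

reject H₀: yes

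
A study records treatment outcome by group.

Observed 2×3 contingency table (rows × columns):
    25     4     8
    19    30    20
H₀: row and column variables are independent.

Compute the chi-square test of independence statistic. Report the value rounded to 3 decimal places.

Row totals [37, 69], col totals [44, 34, 28], n=106
χ² = (25−15.36)²/15.36 + (4−11.87)²/11.87 + (8−9.77)²/9.77 + (19−28.64)²/28.64 + (30−22.13)²/22.13 + (20−18.23)²/18.23 = 17.8058
df = 2

test statistic = 17.806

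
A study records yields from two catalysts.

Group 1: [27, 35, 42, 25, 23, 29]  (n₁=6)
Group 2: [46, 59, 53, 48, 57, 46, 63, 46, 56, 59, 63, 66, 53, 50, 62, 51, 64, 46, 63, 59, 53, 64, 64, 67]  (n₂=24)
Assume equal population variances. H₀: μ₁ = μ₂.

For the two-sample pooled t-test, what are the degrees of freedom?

degrees of freedom = 28

df = n₁ + n₂ − 2 = 6 + 24 − 2 = 28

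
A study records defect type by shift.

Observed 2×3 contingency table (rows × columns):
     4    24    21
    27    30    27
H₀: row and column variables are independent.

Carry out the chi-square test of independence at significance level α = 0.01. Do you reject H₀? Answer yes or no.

reject H₀: yes

Row totals [49, 84], col totals [31, 54, 48], n=133
χ² = (4−11.42)²/11.42 + (24−19.89)²/19.89 + (21−17.68)²/17.68 + (27−19.58)²/19.58 + (30−34.11)²/34.11 + (27−30.32)²/30.32 = 9.9604
df = 2
p-value (upper-tail) = 0.00687
At α=0.01: p < α → reject H₀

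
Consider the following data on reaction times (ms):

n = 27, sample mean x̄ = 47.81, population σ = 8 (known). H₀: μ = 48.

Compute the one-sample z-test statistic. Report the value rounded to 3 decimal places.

SE = σ/√n = 8/√27 = 1.5396
z = (x̄−μ₀)/SE = (47.81−48)/1.5396 = -0.1234

test statistic = -0.123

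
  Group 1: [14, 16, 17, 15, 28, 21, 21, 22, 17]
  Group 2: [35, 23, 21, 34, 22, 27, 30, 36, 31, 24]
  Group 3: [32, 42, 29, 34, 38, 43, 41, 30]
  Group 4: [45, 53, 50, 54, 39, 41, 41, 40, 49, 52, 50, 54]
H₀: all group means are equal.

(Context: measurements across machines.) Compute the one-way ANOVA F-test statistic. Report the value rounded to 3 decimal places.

Group means [19.00, 28.30, 36.12, 47.33], grand mean 33.615
SSB = Σnᵢ(x̄ᵢ−x̄)² = 4513.589; SSW = ΣΣ(x−x̄ᵢ)² = 1031.642
MSB = 4513.589/3 = 1504.5297; MSW = 1031.642/35 = 29.4755
F = MSB/MSW = 51.0434
df = (3, 35)

test statistic = 51.043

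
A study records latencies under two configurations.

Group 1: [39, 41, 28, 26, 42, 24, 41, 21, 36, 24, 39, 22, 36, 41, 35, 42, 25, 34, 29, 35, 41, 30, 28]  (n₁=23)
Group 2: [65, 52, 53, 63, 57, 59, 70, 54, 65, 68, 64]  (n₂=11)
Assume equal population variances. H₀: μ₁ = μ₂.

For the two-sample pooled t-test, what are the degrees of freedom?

degrees of freedom = 32

df = n₁ + n₂ − 2 = 23 + 11 − 2 = 32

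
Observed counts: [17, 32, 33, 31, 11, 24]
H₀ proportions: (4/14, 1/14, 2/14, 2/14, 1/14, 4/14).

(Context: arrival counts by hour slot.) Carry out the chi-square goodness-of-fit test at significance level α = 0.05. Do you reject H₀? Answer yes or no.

reject H₀: yes

n = 148; E_i = n·p_i = [42.29, 10.57, 21.14, 21.14, 10.57, 42.29]
χ² = (17−42.29)²/42.29 + (32−10.57)²/10.57 + (33−21.14)²/21.14 + (31−21.14)²/21.14 + (11−10.57)²/10.57 + (24−42.29)²/42.29 = 77.7264
df = 5
p-value (upper-tail) = 0.00000
At α=0.05: p < α → reject H₀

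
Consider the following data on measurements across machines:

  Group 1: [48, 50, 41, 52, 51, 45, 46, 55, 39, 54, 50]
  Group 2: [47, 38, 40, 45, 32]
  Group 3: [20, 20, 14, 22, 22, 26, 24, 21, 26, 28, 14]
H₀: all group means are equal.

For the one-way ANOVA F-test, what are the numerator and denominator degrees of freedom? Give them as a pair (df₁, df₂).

degrees of freedom = [2, 24]

k = 3 groups, N = 27 total
df = (k−1, N−k) = (3−1, 27−3) = (2, 24)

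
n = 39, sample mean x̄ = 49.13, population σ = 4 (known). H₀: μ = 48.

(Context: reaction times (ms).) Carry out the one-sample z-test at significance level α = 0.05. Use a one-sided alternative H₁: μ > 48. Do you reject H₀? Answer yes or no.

reject H₀: yes

SE = σ/√n = 4/√39 = 0.6405
z = (x̄−μ₀)/SE = (49.13−48)/0.6405 = 1.7642
p-value (one-sided, H₁ greater) = 0.03885
At α=0.05: p < α → reject H₀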